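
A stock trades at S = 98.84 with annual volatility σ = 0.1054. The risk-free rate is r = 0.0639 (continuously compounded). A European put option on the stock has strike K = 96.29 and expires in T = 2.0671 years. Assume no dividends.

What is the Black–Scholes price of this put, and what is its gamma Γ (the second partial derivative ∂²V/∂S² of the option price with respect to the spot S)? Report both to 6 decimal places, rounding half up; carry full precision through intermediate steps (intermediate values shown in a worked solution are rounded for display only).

σ√T = 0.1054·√2.0671 = 0.151538
d₁ = (ln(S/K) + (r+σ²/2)T) / (σ√T) = (ln(98.84/96.29) + (0.0639+0.1054²/2)·2.0671) / 0.151538 = (0.026138 + 0.143570) / 0.151538 = 1.119901
d₂ = d₁ − σ√T = 1.119901 − 0.151538 = 0.968363
e^{−rT} = e^{−0.0639·2.0671} = 0.876264
N(−d₁) = 0.131378,  N(−d₂) = 0.166432
Put price V = K·e^{−rT}·N(−d₂) − S·N(−d₁) = 14.042741 − 12.985400 = 1.057341
φ(d₁) = (1/√(2π))·e^{−d₁²/2} = 0.213093
Γ = φ(d₁) / (S·σ·√T) = 0.014227

price = 1.057341
Γ = 0.014227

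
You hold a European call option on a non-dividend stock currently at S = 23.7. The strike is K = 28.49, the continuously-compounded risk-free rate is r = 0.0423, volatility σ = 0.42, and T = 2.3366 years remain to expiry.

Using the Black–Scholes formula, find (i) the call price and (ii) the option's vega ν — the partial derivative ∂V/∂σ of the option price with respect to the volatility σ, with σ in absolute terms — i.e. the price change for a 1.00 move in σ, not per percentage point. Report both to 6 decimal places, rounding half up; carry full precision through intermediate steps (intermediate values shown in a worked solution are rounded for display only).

price = 5.231554
ν = 14.198962

σ√T = 0.42·√2.3366 = 0.642010
d₁ = (ln(S/K) + (r+σ²/2)T) / (σ√T) = (ln(23.7/28.49) + (0.0423+0.42²/2)·2.3366) / 0.642010 = (-0.184078 + 0.304926) / 0.642010 = 0.188234
d₂ = d₁ − σ√T = 0.188234 − 0.642010 = -0.453775
e^{−rT} = e^{−0.0423·2.3366} = 0.905889
N(d₁) = 0.574653,  N(d₂) = 0.324995
Call price V = S·N(d₁) − K·e^{−rT}·N(d₂) = 13.619288 − 8.387734 = 5.231554
φ(d₁) = (1/√(2π))·e^{−d₁²/2} = 0.391937
ν = S·φ(d₁)·√T = 14.198962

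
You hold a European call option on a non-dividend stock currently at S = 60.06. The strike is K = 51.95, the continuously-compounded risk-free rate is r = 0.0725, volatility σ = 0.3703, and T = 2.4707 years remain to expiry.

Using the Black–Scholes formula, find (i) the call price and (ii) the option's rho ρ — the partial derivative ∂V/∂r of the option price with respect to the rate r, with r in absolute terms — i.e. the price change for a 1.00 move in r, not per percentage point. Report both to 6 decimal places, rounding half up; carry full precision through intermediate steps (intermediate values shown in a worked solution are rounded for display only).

price = 21.885780
ρ = 64.903252

σ√T = 0.3703·√2.4707 = 0.582055
d₁ = (ln(S/K) + (r+σ²/2)T) / (σ√T) = (ln(60.06/51.95) + (0.0725+0.3703²/2)·2.4707) / 0.582055 = (0.145062 + 0.348520) / 0.582055 = 0.847999
d₂ = d₁ − σ√T = 0.847999 − 0.582055 = 0.265945
e^{−rT} = e^{−0.0725·2.4707} = 0.836001
N(d₁) = 0.801781,  N(d₂) = 0.604859
Call price V = S·N(d₁) − K·e^{−rT}·N(d₂) = 48.154956 − 26.269175 = 21.885780
ρ = K·T·e^{−rT}·N(d₂) = 64.903252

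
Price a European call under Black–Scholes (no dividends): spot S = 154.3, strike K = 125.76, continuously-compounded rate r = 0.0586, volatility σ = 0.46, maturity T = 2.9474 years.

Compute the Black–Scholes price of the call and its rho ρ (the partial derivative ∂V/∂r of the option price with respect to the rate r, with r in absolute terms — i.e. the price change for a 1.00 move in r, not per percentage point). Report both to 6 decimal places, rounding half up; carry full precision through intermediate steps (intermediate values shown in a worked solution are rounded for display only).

price = 68.360794
ρ = 166.226799

σ√T = 0.46·√2.9474 = 0.789728
d₁ = (ln(S/K) + (r+σ²/2)T) / (σ√T) = (ln(154.3/125.76) + (0.0586+0.46²/2)·2.9474) / 0.789728 = (0.204523 + 0.484553) / 0.789728 = 0.872549
d₂ = d₁ − σ√T = 0.872549 − 0.789728 = 0.082821
e^{−rT} = e^{−0.0586·2.9474} = 0.841375
N(d₁) = 0.808545,  N(d₂) = 0.533003
Call price V = S·N(d₁) − K·e^{−rT}·N(d₂) = 124.758568 − 56.397774 = 68.360794
ρ = K·T·e^{−rT}·N(d₂) = 166.226799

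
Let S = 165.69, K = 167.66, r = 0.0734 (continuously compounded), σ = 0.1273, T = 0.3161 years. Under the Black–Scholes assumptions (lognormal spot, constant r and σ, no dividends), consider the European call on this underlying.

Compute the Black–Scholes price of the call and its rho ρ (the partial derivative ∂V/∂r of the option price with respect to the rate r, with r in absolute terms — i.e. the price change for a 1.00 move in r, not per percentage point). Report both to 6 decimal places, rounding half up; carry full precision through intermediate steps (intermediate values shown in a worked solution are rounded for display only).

σ√T = 0.1273·√0.3161 = 0.071572
d₁ = (ln(S/K) + (r+σ²/2)T) / (σ√T) = (ln(165.69/167.66) + (0.0734+0.1273²/2)·0.3161) / 0.071572 = (-0.011820 + 0.025763) / 0.071572 = 0.194818
d₂ = d₁ − σ√T = 0.194818 − 0.071572 = 0.123246
e^{−rT} = e^{−0.0734·0.3161} = 0.977065
N(d₁) = 0.577232,  N(d₂) = 0.549044
Call price V = S·N(d₁) − K·e^{−rT}·N(d₂) = 95.641623 − 89.941528 = 5.700095
ρ = K·T·e^{−rT}·N(d₂) = 28.430517

price = 5.700095
ρ = 28.430517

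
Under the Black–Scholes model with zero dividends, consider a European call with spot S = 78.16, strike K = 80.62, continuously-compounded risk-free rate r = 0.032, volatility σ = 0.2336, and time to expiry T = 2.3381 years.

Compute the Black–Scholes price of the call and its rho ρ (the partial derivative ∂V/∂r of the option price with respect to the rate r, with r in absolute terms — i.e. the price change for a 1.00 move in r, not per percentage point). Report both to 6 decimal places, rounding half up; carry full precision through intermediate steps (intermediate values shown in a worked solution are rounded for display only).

price = 12.597846
ρ = 83.556670

σ√T = 0.2336·√2.3381 = 0.357194
d₁ = (ln(S/K) + (r+σ²/2)T) / (σ√T) = (ln(78.16/80.62) + (0.032+0.2336²/2)·2.3381) / 0.357194 = (-0.030989 + 0.138613) / 0.357194 = 0.301305
d₂ = d₁ − σ√T = 0.301305 − 0.357194 = -0.055889
e^{−rT} = e^{−0.032·2.3381} = 0.927911
N(d₁) = 0.618409,  N(d₂) = 0.477715
Call price V = S·N(d₁) − K·e^{−rT}·N(d₂) = 48.334842 − 35.736996 = 12.597846
ρ = K·T·e^{−rT}·N(d₂) = 83.556670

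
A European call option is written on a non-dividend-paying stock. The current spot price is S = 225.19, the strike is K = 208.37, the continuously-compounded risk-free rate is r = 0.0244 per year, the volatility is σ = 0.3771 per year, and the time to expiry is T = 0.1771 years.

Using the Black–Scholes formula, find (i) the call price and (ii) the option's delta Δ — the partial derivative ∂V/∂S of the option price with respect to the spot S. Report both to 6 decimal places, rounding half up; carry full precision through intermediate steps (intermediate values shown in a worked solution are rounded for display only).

σ√T = 0.3771·√0.1771 = 0.158696
d₁ = (ln(S/K) + (r+σ²/2)T) / (σ√T) = (ln(225.19/208.37) + (0.0244+0.3771²/2)·0.1771) / 0.158696 = (0.077629 + 0.016913) / 0.158696 = 0.595747
d₂ = d₁ − σ√T = 0.595747 − 0.158696 = 0.437051
e^{−rT} = e^{−0.0244·0.1771} = 0.995688
N(d₁) = 0.724328,  N(d₂) = 0.668963
Call price V = S·N(d₁) − K·e^{−rT}·N(d₂) = 163.111373 − 138.790720 = 24.320652
Δ = N(d₁) = 0.724328

price = 24.320652
Δ = 0.724328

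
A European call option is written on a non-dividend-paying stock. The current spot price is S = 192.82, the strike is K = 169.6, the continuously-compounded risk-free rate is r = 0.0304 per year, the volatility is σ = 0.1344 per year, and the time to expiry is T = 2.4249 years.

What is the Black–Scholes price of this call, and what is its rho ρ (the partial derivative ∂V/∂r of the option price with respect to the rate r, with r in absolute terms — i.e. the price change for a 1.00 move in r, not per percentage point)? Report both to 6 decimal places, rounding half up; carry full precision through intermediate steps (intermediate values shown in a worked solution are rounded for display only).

price = 38.506785
ρ = 307.651057

σ√T = 0.1344·√2.4249 = 0.209289
d₁ = (ln(S/K) + (r+σ²/2)T) / (σ√T) = (ln(192.82/169.6) + (0.0304+0.1344²/2)·2.4249) / 0.209289 = (0.128314 + 0.095618) / 0.209289 = 1.069967
d₂ = d₁ − σ√T = 1.069967 − 0.209289 = 0.860678
e^{−rT} = e^{−0.0304·2.4249} = 0.928935
N(d₁) = 0.857683,  N(d₂) = 0.805292
Call price V = S·N(d₁) − K·e^{−rT}·N(d₂) = 165.378432 − 126.871647 = 38.506785
ρ = K·T·e^{−rT}·N(d₂) = 307.651057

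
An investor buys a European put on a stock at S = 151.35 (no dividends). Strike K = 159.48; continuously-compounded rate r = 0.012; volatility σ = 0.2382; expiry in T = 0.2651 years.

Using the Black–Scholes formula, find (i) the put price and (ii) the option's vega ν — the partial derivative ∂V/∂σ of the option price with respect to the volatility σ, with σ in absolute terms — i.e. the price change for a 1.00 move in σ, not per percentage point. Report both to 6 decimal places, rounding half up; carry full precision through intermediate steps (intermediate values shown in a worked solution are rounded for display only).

σ√T = 0.2382·√0.2651 = 0.122644
d₁ = (ln(S/K) + (r+σ²/2)T) / (σ√T) = (ln(151.35/159.48) + (0.012+0.2382²/2)·0.2651) / 0.122644 = (-0.052323 + 0.010702) / 0.122644 = -0.339368
d₂ = d₁ − σ√T = -0.339368 − 0.122644 = -0.462012
e^{−rT} = e^{−0.012·0.2651} = 0.996824
N(−d₁) = 0.632834,  N(−d₂) = 0.677964
Put price V = K·e^{−rT}·N(−d₂) − S·N(−d₁) = 107.778247 − 95.779396 = 11.998850
φ(d₁) = (1/√(2π))·e^{−d₁²/2} = 0.376618
ν = S·φ(d₁)·√T = 29.348664

price = 11.998850
ν = 29.348664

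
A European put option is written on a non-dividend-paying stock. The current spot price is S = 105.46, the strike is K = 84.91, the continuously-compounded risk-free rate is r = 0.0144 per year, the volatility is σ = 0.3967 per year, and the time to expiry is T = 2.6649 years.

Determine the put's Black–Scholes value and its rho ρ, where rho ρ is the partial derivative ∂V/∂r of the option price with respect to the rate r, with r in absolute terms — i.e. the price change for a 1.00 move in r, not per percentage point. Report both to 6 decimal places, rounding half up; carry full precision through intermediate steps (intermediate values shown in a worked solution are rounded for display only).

price = 13.634909
ρ = -102.790228

σ√T = 0.3967·√2.6649 = 0.647594
d₁ = (ln(S/K) + (r+σ²/2)T) / (σ√T) = (ln(105.46/84.91) + (0.0144+0.3967²/2)·2.6649) / 0.647594 = (0.216740 + 0.248063) / 0.647594 = 0.717739
d₂ = d₁ − σ√T = 0.717739 − 0.647594 = 0.070145
e^{−rT} = e^{−0.0144·2.6649} = 0.962352
N(−d₁) = 0.236459,  N(−d₂) = 0.472039
Put price V = K·e^{−rT}·N(−d₂) − S·N(−d₁) = 38.571889 − 24.936980 = 13.634909
ρ = −K·T·e^{−rT}·N(−d₂) = -102.790228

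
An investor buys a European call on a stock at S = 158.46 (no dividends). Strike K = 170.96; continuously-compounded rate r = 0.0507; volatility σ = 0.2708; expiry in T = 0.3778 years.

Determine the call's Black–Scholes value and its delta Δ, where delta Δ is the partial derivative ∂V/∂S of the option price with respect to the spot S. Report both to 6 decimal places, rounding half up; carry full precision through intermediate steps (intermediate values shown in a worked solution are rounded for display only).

price = 6.810401
Δ = 0.398257

σ√T = 0.2708·√0.3778 = 0.166448
d₁ = (ln(S/K) + (r+σ²/2)T) / (σ√T) = (ln(158.46/170.96) + (0.0507+0.2708²/2)·0.3778) / 0.166448 = (-0.075927 + 0.033007) / 0.166448 = -0.257860
d₂ = d₁ − σ√T = -0.257860 − 0.166448 = -0.424309
e^{−rT} = e^{−0.0507·0.3778} = 0.981028
N(d₁) = 0.398257,  N(d₂) = 0.335670
Call price V = S·N(d₁) − K·e^{−rT}·N(d₂) = 63.107867 − 56.297467 = 6.810401
Δ = N(d₁) = 0.398257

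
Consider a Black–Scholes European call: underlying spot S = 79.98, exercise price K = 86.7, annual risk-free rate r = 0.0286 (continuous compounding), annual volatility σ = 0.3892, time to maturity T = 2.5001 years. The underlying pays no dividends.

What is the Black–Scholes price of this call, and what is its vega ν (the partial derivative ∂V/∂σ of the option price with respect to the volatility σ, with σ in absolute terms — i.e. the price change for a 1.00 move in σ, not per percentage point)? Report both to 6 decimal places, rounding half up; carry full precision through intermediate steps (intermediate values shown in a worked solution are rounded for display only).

σ√T = 0.3892·√2.5001 = 0.615392
d₁ = (ln(S/K) + (r+σ²/2)T) / (σ√T) = (ln(79.98/86.7) + (0.0286+0.3892²/2)·2.5001) / 0.615392 = (-0.080677 + 0.260856) / 0.615392 = 0.292788
d₂ = d₁ − σ√T = 0.292788 − 0.615392 = -0.322604
e^{−rT} = e^{−0.0286·2.5001} = 0.930994
N(d₁) = 0.615158,  N(d₂) = 0.373498
Call price V = S·N(d₁) − K·e^{−rT}·N(d₂) = 49.200314 − 30.147658 = 19.052656
φ(d₁) = (1/√(2π))·e^{−d₁²/2} = 0.382204
ν = S·φ(d₁)·√T = 48.334287

price = 19.052656
ν = 48.334287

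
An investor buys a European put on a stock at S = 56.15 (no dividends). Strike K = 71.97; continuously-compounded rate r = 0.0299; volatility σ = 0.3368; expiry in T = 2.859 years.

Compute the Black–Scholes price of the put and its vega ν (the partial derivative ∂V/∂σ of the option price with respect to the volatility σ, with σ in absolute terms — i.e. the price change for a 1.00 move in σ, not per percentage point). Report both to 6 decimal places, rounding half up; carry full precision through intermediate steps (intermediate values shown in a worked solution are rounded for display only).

σ√T = 0.3368·√2.859 = 0.569481
d₁ = (ln(S/K) + (r+σ²/2)T) / (σ√T) = (ln(56.15/71.97) + (0.0299+0.3368²/2)·2.859) / 0.569481 = (-0.248223 + 0.247638) / 0.569481 = -0.001026
d₂ = d₁ − σ√T = -0.001026 − 0.569481 = -0.570507
e^{−rT} = e^{−0.0299·2.859} = 0.918068
N(−d₁) = 0.500409,  N(−d₂) = 0.715833
Put price V = K·e^{−rT}·N(−d₂) − S·N(−d₁) = 47.297478 − 28.097985 = 19.199493
φ(d₁) = (1/√(2π))·e^{−d₁²/2} = 0.398942
ν = S·φ(d₁)·√T = 37.876224

price = 19.199493
ν = 37.876224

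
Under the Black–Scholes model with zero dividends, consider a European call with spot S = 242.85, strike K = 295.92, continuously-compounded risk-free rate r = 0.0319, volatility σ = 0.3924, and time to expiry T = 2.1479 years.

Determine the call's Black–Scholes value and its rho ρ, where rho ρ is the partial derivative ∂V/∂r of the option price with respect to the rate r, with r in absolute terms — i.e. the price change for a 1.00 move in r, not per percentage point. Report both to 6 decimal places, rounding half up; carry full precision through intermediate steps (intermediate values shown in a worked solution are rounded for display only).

σ√T = 0.3924·√2.1479 = 0.575090
d₁ = (ln(S/K) + (r+σ²/2)T) / (σ√T) = (ln(242.85/295.92) + (0.0319+0.3924²/2)·2.1479) / 0.575090 = (-0.197645 + 0.233882) / 0.575090 = 0.063011
d₂ = d₁ − σ√T = 0.063011 − 0.575090 = -0.512079
e^{−rT} = e^{−0.0319·2.1479} = 0.933777
N(d₁) = 0.525121,  N(d₂) = 0.304298
Call price V = S·N(d₁) − K·e^{−rT}·N(d₂) = 127.525705 − 84.084566 = 43.441139
ρ = K·T·e^{−rT}·N(d₂) = 180.605239

price = 43.441139
ρ = 180.605239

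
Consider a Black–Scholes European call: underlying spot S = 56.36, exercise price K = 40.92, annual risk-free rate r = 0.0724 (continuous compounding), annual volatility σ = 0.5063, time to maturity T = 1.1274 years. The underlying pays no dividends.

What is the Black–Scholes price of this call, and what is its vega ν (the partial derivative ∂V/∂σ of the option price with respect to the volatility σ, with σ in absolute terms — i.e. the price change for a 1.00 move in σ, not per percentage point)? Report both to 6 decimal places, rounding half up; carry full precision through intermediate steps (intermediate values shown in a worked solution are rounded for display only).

σ√T = 0.5063·√1.1274 = 0.537585
d₁ = (ln(S/K) + (r+σ²/2)T) / (σ√T) = (ln(56.36/40.92) + (0.0724+0.5063²/2)·1.1274) / 0.537585 = (0.320141 + 0.226122) / 0.537585 = 1.016143
d₂ = d₁ − σ√T = 1.016143 − 0.537585 = 0.478559
e^{−rT} = e^{−0.0724·1.1274} = 0.921619
N(d₁) = 0.845219,  N(d₂) = 0.683874
Call price V = S·N(d₁) − K·e^{−rT}·N(d₂) = 47.636568 − 25.790678 = 21.845890
φ(d₁) = (1/√(2π))·e^{−d₁²/2} = 0.238065
ν = S·φ(d₁)·√T = 14.246404

price = 21.845890
ν = 14.246404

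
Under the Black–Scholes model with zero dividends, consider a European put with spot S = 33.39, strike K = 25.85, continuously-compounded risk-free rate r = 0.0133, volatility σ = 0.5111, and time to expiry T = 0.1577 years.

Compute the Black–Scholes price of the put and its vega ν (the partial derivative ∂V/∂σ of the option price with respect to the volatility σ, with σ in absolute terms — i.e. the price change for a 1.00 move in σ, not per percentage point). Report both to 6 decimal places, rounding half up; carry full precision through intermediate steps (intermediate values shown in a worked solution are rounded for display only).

σ√T = 0.5111·√0.1577 = 0.202965
d₁ = (ln(S/K) + (r+σ²/2)T) / (σ√T) = (ln(33.39/25.85) + (0.0133+0.5111²/2)·0.1577) / 0.202965 = (0.255946 + 0.022695) / 0.202965 = 1.372849
d₂ = d₁ − σ√T = 1.372849 − 0.202965 = 1.169884
e^{−rT} = e^{−0.0133·0.1577} = 0.997905
N(−d₁) = 0.084900,  N(−d₂) = 0.121024
Put price V = K·e^{−rT}·N(−d₂) − S·N(−d₁) = 3.121911 − 2.834798 = 0.287113
φ(d₁) = (1/√(2π))·e^{−d₁²/2} = 0.155471
ν = S·φ(d₁)·√T = 2.061492

price = 0.287113
ν = 2.061492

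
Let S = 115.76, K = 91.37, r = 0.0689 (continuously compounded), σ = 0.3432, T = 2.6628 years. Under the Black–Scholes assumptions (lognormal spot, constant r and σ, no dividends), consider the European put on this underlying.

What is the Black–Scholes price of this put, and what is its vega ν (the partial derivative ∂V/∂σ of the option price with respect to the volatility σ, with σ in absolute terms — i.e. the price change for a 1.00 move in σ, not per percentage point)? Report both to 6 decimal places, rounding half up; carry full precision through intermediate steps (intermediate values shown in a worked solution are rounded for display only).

σ√T = 0.3432·√2.6628 = 0.560037
d₁ = (ln(S/K) + (r+σ²/2)T) / (σ√T) = (ln(115.76/91.37) + (0.0689+0.3432²/2)·2.6628) / 0.560037 = (0.236602 + 0.340288) / 0.560037 = 1.030092
d₂ = d₁ − σ√T = 1.030092 − 0.560037 = 0.470055
e^{−rT} = e^{−0.0689·2.6628} = 0.832379
N(−d₁) = 0.151483,  N(−d₂) = 0.319158
Put price V = K·e^{−rT}·N(−d₂) − S·N(−d₁) = 24.273388 − 17.535720 = 6.737668
φ(d₁) = (1/√(2π))·e^{−d₁²/2} = 0.234692
ν = S·φ(d₁)·√T = 44.332804

price = 6.737668
ν = 44.332804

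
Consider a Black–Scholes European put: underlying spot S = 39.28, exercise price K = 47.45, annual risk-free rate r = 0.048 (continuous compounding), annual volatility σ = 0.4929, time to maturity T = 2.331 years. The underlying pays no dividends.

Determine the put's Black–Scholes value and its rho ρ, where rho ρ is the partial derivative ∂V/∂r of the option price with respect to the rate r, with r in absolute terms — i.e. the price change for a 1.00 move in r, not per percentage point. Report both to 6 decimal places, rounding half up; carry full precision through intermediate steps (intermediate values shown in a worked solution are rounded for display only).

σ√T = 0.4929·√2.331 = 0.752541
d₁ = (ln(S/K) + (r+σ²/2)T) / (σ√T) = (ln(39.28/47.45) + (0.048+0.4929²/2)·2.331) / 0.752541 = (-0.188961 + 0.395047) / 0.752541 = 0.273853
d₂ = d₁ − σ√T = 0.273853 − 0.752541 = -0.478687
e^{−rT} = e^{−0.048·2.331} = 0.894144
N(−d₁) = 0.392099,  N(−d₂) = 0.683919
Put price V = K·e^{−rT}·N(−d₂) − S·N(−d₁) = 29.016756 − 15.401638 = 13.615118
ρ = −K·T·e^{−rT}·N(−d₂) = -67.638059

price = 13.615118
ρ = -67.638059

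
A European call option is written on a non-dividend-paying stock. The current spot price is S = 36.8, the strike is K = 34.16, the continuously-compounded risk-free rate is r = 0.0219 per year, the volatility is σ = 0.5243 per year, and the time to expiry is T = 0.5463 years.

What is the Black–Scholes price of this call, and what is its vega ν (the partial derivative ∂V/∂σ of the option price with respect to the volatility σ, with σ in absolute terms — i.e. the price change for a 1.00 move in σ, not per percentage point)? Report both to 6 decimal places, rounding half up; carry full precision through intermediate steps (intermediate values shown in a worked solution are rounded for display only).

σ√T = 0.5243·√0.5463 = 0.387521
d₁ = (ln(S/K) + (r+σ²/2)T) / (σ√T) = (ln(36.8/34.16) + (0.0219+0.5243²/2)·0.5463) / 0.387521 = (0.074442 + 0.087050) / 0.387521 = 0.416733
d₂ = d₁ − σ√T = 0.416733 − 0.387521 = 0.029212
e^{−rT} = e^{−0.0219·0.5463} = 0.988107
N(d₁) = 0.661563,  N(d₂) = 0.511652
Call price V = S·N(d₁) − K·e^{−rT}·N(d₂) = 24.345521 − 17.270174 = 7.075346
φ(d₁) = (1/√(2π))·e^{−d₁²/2} = 0.365762
ν = S·φ(d₁)·√T = 9.948609

price = 7.075346
ν = 9.948609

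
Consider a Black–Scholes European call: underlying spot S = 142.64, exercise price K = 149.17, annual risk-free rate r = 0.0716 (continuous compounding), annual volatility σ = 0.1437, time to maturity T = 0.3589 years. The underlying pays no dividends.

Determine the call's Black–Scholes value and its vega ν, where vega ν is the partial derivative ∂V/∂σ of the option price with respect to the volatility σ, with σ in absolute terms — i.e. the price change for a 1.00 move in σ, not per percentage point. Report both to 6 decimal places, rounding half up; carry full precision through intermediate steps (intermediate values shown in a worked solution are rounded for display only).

price = 3.692372
ν = 33.552553

σ√T = 0.1437·√0.3589 = 0.086088
d₁ = (ln(S/K) + (r+σ²/2)T) / (σ√T) = (ln(142.64/149.17) + (0.0716+0.1437²/2)·0.3589) / 0.086088 = (-0.044763 + 0.029403) / 0.086088 = -0.178419
d₂ = d₁ − σ√T = -0.178419 − 0.086088 = -0.264508
e^{−rT} = e^{−0.0716·0.3589} = 0.974630
N(d₁) = 0.429197,  N(d₂) = 0.395694
Call price V = S·N(d₁) − K·e^{−rT}·N(d₂) = 61.220636 − 57.528264 = 3.692372
φ(d₁) = (1/√(2π))·e^{−d₁²/2} = 0.392643
ν = S·φ(d₁)·√T = 33.552553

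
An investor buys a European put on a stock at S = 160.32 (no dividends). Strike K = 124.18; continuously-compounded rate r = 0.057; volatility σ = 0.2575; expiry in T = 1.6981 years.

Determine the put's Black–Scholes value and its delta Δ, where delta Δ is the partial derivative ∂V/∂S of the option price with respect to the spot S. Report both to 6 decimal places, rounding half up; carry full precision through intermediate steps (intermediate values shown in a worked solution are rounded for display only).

price = 3.384908
Δ = -0.111710

σ√T = 0.2575·√1.6981 = 0.335551
d₁ = (ln(S/K) + (r+σ²/2)T) / (σ√T) = (ln(160.32/124.18) + (0.057+0.2575²/2)·1.6981) / 0.335551 = (0.255440 + 0.153089) / 0.335551 = 1.217485
d₂ = d₁ − σ√T = 1.217485 − 0.335551 = 0.881934
e^{−rT} = e^{−0.057·1.6981} = 0.907745
N(−d₁) = 0.111710,  N(−d₂) = 0.188906
Put price V = K·e^{−rT}·N(−d₂) − S·N(−d₁) = 21.294226 − 17.909318 = 3.384908
Δ = −N(−d₁) = -0.111710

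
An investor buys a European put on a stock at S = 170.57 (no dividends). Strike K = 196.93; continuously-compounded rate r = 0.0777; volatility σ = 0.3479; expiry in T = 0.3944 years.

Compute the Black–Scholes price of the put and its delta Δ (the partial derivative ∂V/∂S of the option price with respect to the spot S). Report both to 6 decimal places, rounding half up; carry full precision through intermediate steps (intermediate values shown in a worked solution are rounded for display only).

σ√T = 0.3479·√0.3944 = 0.218486
d₁ = (ln(S/K) + (r+σ²/2)T) / (σ√T) = (ln(170.57/196.93) + (0.0777+0.3479²/2)·0.3944) / 0.218486 = (-0.143703 + 0.054513) / 0.218486 = -0.408218
d₂ = d₁ − σ√T = -0.408218 − 0.218486 = -0.626703
e^{−rT} = e^{−0.0777·0.3944} = 0.969820
N(−d₁) = 0.658443,  N(−d₂) = 0.734573
Put price V = K·e^{−rT}·N(−d₂) − S·N(−d₁) = 140.293652 − 112.310634 = 27.983018
Δ = −N(−d₁) = -0.658443

price = 27.983018
Δ = -0.658443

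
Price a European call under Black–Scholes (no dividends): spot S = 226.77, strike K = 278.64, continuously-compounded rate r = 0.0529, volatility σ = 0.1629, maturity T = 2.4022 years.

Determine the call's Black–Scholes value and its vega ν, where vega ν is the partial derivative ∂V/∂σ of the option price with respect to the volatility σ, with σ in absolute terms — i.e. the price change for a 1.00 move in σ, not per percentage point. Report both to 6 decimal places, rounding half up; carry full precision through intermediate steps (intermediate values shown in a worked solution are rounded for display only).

σ√T = 0.1629·√2.4022 = 0.252479
d₁ = (ln(S/K) + (r+σ²/2)T) / (σ√T) = (ln(226.77/278.64) + (0.0529+0.1629²/2)·2.4022) / 0.252479 = (-0.205984 + 0.158949) / 0.252479 = -0.186293
d₂ = d₁ − σ√T = -0.186293 − 0.252479 = -0.438772
e^{−rT} = e^{−0.0529·2.4022} = 0.880666
N(d₁) = 0.426108,  N(d₂) = 0.330413
Call price V = S·N(d₁) − K·e^{−rT}·N(d₂) = 96.628411 − 81.079763 = 15.548648
φ(d₁) = (1/√(2π))·e^{−d₁²/2} = 0.392079
ν = S·φ(d₁)·√T = 137.804737

price = 15.548648
ν = 137.804737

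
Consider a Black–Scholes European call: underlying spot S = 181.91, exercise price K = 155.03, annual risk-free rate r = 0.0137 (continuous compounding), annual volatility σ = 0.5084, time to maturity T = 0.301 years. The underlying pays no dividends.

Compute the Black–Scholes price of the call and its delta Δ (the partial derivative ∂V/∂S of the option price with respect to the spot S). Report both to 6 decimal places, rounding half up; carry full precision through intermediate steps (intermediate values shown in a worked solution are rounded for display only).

price = 35.515332
Δ = 0.766538

σ√T = 0.5084·√0.301 = 0.278926
d₁ = (ln(S/K) + (r+σ²/2)T) / (σ√T) = (ln(181.91/155.03) + (0.0137+0.5084²/2)·0.301) / 0.278926 = (0.159893 + 0.043024) / 0.278926 = 0.727494
d₂ = d₁ − σ√T = 0.727494 − 0.278926 = 0.448568
e^{−rT} = e^{−0.0137·0.301} = 0.995885
N(d₁) = 0.766538,  N(d₂) = 0.673128
Call price V = S·N(d₁) − K·e^{−rT}·N(d₂) = 139.440991 − 103.925658 = 35.515332
Δ = N(d₁) = 0.766538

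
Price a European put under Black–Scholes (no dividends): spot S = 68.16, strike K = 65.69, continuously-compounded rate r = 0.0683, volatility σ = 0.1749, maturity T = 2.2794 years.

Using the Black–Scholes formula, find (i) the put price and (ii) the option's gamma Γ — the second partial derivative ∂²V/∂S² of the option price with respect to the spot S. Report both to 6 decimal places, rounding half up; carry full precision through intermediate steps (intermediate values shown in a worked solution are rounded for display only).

price = 2.210490
Γ = 0.015295

σ√T = 0.1749·√2.2794 = 0.264058
d₁ = (ln(S/K) + (r+σ²/2)T) / (σ√T) = (ln(68.16/65.69) + (0.0683+0.1749²/2)·2.2794) / 0.264058 = (0.036911 + 0.190546) / 0.264058 = 0.861391
d₂ = d₁ − σ√T = 0.861391 − 0.264058 = 0.597333
e^{−rT} = e^{−0.0683·2.2794} = 0.855830
N(−d₁) = 0.194511,  N(−d₂) = 0.275143
Put price V = K·e^{−rT}·N(−d₂) − S·N(−d₁) = 15.468381 − 13.257891 = 2.210490
φ(d₁) = (1/√(2π))·e^{−d₁²/2} = 0.275288
Γ = φ(d₁) / (S·σ·√T) = 0.015295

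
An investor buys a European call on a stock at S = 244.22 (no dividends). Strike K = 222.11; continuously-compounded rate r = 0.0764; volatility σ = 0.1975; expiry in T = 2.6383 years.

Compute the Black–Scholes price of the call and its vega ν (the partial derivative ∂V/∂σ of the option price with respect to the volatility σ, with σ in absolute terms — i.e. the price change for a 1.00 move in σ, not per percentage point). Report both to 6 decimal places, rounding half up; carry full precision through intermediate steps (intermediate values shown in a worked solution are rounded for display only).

price = 69.094123
ν = 87.889408

σ√T = 0.1975·√2.6383 = 0.320796
d₁ = (ln(S/K) + (r+σ²/2)T) / (σ√T) = (ln(244.22/222.11) + (0.0764+0.1975²/2)·2.6383) / 0.320796 = (0.094897 + 0.253021) / 0.320796 = 1.084545
d₂ = d₁ − σ√T = 1.084545 − 0.320796 = 0.763749
e^{−rT} = e^{−0.0764·2.6383} = 0.817450
N(d₁) = 0.860938,  N(d₂) = 0.777492
Call price V = S·N(d₁) − K·e^{−rT}·N(d₂) = 210.258377 − 141.164254 = 69.094123
φ(d₁) = (1/√(2π))·e^{−d₁²/2} = 0.221561
ν = S·φ(d₁)·√T = 87.889408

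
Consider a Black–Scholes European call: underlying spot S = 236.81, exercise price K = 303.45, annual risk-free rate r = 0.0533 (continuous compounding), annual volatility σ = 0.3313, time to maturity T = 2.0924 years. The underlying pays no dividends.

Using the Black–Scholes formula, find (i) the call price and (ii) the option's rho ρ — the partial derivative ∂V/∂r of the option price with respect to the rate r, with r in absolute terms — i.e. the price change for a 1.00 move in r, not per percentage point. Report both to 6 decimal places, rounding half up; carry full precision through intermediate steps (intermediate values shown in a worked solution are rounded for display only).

σ√T = 0.3313·√2.0924 = 0.479230
d₁ = (ln(S/K) + (r+σ²/2)T) / (σ√T) = (ln(236.81/303.45) + (0.0533+0.3313²/2)·2.0924) / 0.479230 = (-0.247959 + 0.226356) / 0.479230 = -0.045079
d₂ = d₁ − σ√T = -0.045079 − 0.479230 = -0.524309
e^{−rT} = e^{−0.0533·2.0924} = 0.894469
N(d₁) = 0.482022,  N(d₂) = 0.300032
Call price V = S·N(d₁) − K·e^{−rT}·N(d₂) = 114.147667 − 81.436650 = 32.711018
ρ = K·T·e^{−rT}·N(d₂) = 170.398046

price = 32.711018
ρ = 170.398046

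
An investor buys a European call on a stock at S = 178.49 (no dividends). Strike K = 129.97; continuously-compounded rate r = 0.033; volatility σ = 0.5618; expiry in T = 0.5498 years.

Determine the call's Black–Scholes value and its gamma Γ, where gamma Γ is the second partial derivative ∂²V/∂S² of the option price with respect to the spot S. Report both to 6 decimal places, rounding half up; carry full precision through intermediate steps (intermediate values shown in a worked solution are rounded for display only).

σ√T = 0.5618·√0.5498 = 0.416566
d₁ = (ln(S/K) + (r+σ²/2)T) / (σ√T) = (ln(178.49/129.97) + (0.033+0.5618²/2)·0.5498) / 0.416566 = (0.317229 + 0.104907) / 0.416566 = 1.013371
d₂ = d₁ − σ√T = 1.013371 − 0.416566 = 0.596804
e^{−rT} = e^{−0.033·0.5498} = 0.982020
N(d₁) = 0.844558,  N(d₂) = 0.724681
Call price V = S·N(d₁) − K·e^{−rT}·N(d₂) = 150.745235 − 92.493332 = 58.251903
φ(d₁) = (1/√(2π))·e^{−d₁²/2} = 0.238736
Γ = φ(d₁) / (S·σ·√T) = 0.003211

price = 58.251903
Γ = 0.003211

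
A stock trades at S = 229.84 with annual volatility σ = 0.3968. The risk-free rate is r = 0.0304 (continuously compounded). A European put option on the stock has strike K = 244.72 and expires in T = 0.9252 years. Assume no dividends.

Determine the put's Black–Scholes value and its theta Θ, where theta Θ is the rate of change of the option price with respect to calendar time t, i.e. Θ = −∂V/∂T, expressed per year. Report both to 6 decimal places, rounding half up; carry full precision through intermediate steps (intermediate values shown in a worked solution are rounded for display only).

price = 39.587753
Θ = -14.400029

σ√T = 0.3968·√0.9252 = 0.381671
d₁ = (ln(S/K) + (r+σ²/2)T) / (σ√T) = (ln(229.84/244.72) + (0.0304+0.3968²/2)·0.9252) / 0.381671 = (-0.062731 + 0.100963) / 0.381671 = 0.100168
d₂ = d₁ − σ√T = 0.100168 − 0.381671 = -0.281503
e^{−rT} = e^{−0.0304·0.9252} = 0.972266
N(−d₁) = 0.460105,  N(−d₂) = 0.610838
Put price V = K·e^{−rT}·N(−d₂) − S·N(−d₁) = 145.338389 − 105.750636 = 39.587753
φ(d₁) = (1/√(2π))·e^{−d₁²/2} = 0.396946
Θ = −S·φ(d₁)·σ/(2√T) + r·K·e^{−rT}·N(−d₂) = −18.818316 + 4.418287 = -14.400029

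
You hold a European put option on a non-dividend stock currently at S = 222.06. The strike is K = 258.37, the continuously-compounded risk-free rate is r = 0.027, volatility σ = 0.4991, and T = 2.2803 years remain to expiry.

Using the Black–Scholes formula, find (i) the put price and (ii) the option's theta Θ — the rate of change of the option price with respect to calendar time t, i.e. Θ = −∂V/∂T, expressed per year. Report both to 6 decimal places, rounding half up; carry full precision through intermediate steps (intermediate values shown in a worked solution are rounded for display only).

price = 79.190123
Θ = -9.635745

σ√T = 0.4991·√2.2803 = 0.753674
d₁ = (ln(S/K) + (r+σ²/2)T) / (σ√T) = (ln(222.06/258.37) + (0.027+0.4991²/2)·2.2803) / 0.753674 = (-0.151445 + 0.345580) / 0.753674 = 0.257585
d₂ = d₁ − σ√T = 0.257585 − 0.753674 = -0.496089
e^{−rT} = e^{−0.027·2.2803} = 0.940289
N(−d₁) = 0.398363,  N(−d₂) = 0.690084
Put price V = K·e^{−rT}·N(−d₂) − S·N(−d₁) = 167.650722 − 88.460598 = 79.190123
φ(d₁) = (1/√(2π))·e^{−d₁²/2} = 0.385924
Θ = −S·φ(d₁)·σ/(2√T) + r·K·e^{−rT}·N(−d₂) = −14.162314 + 4.526569 = -9.635745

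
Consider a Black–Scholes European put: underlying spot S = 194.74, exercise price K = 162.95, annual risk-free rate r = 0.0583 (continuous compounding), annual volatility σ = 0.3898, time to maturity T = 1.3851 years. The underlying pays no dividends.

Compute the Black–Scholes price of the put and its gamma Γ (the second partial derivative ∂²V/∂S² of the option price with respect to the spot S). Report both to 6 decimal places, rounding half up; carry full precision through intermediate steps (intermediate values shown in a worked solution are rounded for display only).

σ√T = 0.3898·√1.3851 = 0.458757
d₁ = (ln(S/K) + (r+σ²/2)T) / (σ√T) = (ln(194.74/162.95) + (0.0583+0.3898²/2)·1.3851) / 0.458757 = (0.178222 + 0.185980) / 0.458757 = 0.793889
d₂ = d₁ − σ√T = 0.793889 − 0.458757 = 0.335133
e^{−rT} = e^{−0.0583·1.3851} = 0.922423
N(−d₁) = 0.213630,  N(−d₂) = 0.368762
Put price V = K·e^{−rT}·N(−d₂) − S·N(−d₁) = 55.428254 − 41.602284 = 13.825971
φ(d₁) = (1/√(2π))·e^{−d₁²/2} = 0.291106
Γ = φ(d₁) / (S·σ·√T) = 0.003258

price = 13.825971
Γ = 0.003258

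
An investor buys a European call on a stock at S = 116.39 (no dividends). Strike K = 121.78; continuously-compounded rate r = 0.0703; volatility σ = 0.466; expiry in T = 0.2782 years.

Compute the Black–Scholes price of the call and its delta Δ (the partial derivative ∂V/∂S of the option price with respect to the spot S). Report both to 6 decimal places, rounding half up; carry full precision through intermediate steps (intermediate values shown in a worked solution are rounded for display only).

σ√T = 0.466·√0.2782 = 0.245790
d₁ = (ln(S/K) + (r+σ²/2)T) / (σ√T) = (ln(116.39/121.78) + (0.0703+0.466²/2)·0.2782) / 0.245790 = (-0.045270 + 0.049764) / 0.245790 = 0.018285
d₂ = d₁ − σ√T = 0.018285 − 0.245790 = -0.227505
e^{−rT} = e^{−0.0703·0.2782} = 0.980633
N(d₁) = 0.507294,  N(d₂) = 0.410016
Call price V = S·N(d₁) − K·e^{−rT}·N(d₂) = 59.043991 − 48.964649 = 10.079342
Δ = N(d₁) = 0.507294

price = 10.079342
Δ = 0.507294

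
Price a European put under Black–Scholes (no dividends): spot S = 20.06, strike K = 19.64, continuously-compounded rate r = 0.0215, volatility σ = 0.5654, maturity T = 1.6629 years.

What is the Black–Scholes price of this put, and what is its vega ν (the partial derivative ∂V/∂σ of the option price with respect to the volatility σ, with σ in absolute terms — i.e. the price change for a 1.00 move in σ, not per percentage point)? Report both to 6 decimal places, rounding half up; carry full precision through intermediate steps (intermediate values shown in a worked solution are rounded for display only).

σ√T = 0.5654·√1.6629 = 0.729103
d₁ = (ln(S/K) + (r+σ²/2)T) / (σ√T) = (ln(20.06/19.64) + (0.0215+0.5654²/2)·1.6629) / 0.729103 = (0.021159 + 0.301548) / 0.729103 = 0.442609
d₂ = d₁ − σ√T = 0.442609 − 0.729103 = -0.286494
e^{−rT} = e^{−0.0215·1.6629} = 0.964879
N(−d₁) = 0.329024,  N(−d₂) = 0.612750
Put price V = K·e^{−rT}·N(−d₂) − S·N(−d₁) = 11.611755 − 6.600229 = 5.011527
φ(d₁) = (1/√(2π))·e^{−d₁²/2} = 0.361718
ν = S·φ(d₁)·√T = 9.356951

price = 5.011527
ν = 9.356951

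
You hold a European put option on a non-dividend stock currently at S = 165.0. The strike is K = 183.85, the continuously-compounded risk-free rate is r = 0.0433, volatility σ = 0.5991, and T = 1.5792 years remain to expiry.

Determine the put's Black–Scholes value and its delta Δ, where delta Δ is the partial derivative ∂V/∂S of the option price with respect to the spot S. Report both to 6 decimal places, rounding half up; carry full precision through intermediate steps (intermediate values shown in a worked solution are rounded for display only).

σ√T = 0.5991·√1.5792 = 0.752866
d₁ = (ln(S/K) + (r+σ²/2)T) / (σ√T) = (ln(165.0/183.85) + (0.0433+0.5991²/2)·1.5792) / 0.752866 = (-0.108175 + 0.351783) / 0.752866 = 0.323575
d₂ = d₁ − σ√T = 0.323575 − 0.752866 = -0.429292
e^{−rT} = e^{−0.0433·1.5792} = 0.933906
N(−d₁) = 0.373130,  N(−d₂) = 0.666145
Put price V = K·e^{−rT}·N(−d₂) − S·N(−d₁) = 114.376106 − 61.566454 = 52.809652
Δ = −N(−d₁) = -0.373130

price = 52.809652
Δ = -0.373130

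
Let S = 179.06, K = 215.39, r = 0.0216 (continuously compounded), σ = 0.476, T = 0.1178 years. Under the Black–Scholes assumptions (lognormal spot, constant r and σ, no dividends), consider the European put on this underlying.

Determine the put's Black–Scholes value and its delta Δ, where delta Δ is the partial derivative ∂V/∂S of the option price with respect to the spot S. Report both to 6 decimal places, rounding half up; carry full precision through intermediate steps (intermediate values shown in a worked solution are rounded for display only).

price = 37.911710
Δ = -0.849306

σ√T = 0.476·√0.1178 = 0.163373
d₁ = (ln(S/K) + (r+σ²/2)T) / (σ√T) = (ln(179.06/215.39) + (0.0216+0.476²/2)·0.1178) / 0.163373 = (-0.184729 + 0.015890) / 0.163373 = -1.033462
d₂ = d₁ − σ√T = -1.033462 − 0.163373 = -1.196835
e^{−rT} = e^{−0.0216·0.1178} = 0.997459
N(−d₁) = 0.849306,  N(−d₂) = 0.884315
Put price V = K·e^{−rT}·N(−d₂) − S·N(−d₁) = 189.988483 − 152.076772 = 37.911710
Δ = −N(−d₁) = -0.849306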